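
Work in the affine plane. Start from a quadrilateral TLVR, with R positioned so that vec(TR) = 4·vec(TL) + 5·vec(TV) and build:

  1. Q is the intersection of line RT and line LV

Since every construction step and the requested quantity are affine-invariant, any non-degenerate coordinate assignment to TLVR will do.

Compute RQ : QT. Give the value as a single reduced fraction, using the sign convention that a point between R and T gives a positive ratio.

Set T = (0, 0), L = (1, 0), V = (0, 1), R = (4, 5); any affine frame gives the same invariant.
1. Q is the intersection of line RT and line LV ⇒ Q = (4/9, 5/9)
Q = R + t·(T−R) with t = 8/9, so RQ:QT = t:(1−t) = 8/9:1/9

RQ:QT = 8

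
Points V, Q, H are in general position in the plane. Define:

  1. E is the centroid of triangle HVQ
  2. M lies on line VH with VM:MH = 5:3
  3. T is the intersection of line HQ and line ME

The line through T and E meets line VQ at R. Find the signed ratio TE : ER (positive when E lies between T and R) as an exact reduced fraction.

TE:ER = -7

Choose coordinates V = (0, 0), Q = (1, 0), H = (0, 1).
1. E is the centroid of triangle HVQ ⇒ E = (1/3, 1/3)
2. M lies on line VH with VM:MH = 5:3 ⇒ M = (0, 5/8)
3. T is the intersection of line HQ and line ME ⇒ T = (3, -2)
line TE meets VQ at R = (5/7, 0)
E = T + t·(R−T) with t = 7/6, so TE:ER = 7/6:-1/6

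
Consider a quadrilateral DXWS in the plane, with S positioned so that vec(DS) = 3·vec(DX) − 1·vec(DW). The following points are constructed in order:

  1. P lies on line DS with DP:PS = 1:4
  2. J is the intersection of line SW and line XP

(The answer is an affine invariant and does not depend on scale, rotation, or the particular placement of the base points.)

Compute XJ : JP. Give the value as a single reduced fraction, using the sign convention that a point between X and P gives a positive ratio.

XJ:JP = -5/12

Assign D = (0, 0), X = (1, 0), W = (0, 1), S = (3, -1) — the answer is frame-independent, so this choice is without loss of generality.
1. P lies on line DS with DP:PS = 1:4 ⇒ P = (3/5, -1/5)
2. J is the intersection of line SW and line XP ⇒ J = (9/7, 1/7)
J = X + t·(P−X) with t = -5/7, so XJ:JP = t:(1−t) = -5/7:12/7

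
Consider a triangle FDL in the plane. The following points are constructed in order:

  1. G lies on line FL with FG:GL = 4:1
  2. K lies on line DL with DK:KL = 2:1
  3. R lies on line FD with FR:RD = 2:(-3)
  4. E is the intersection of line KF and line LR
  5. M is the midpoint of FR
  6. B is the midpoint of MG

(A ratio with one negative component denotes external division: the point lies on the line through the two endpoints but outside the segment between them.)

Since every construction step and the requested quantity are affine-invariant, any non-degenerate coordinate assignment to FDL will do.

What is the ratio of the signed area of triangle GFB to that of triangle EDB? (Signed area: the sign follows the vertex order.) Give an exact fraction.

Assign F = (0, 0), D = (1, 0), L = (0, 1) — the answer is frame-independent, so this choice is without loss of generality.
1. G lies on line FL with FG:GL = 4:1 ⇒ G = (0, 4/5)
2. K lies on line DL with DK:KL = 2:1 ⇒ K = (1/3, 2/3)
3. R lies on line FD with FR:RD = 2:(-3) ⇒ R = (-2, 0)
4. E is the intersection of line KF and line LR ⇒ E = (2/3, 4/3)
5. M is the midpoint of FR ⇒ M = (-1, 0)
6. B is the midpoint of MG ⇒ B = (-1/2, 2/5)
2·[GFB] = -2/5, 2·[EDB] = -28/15
[GFB]:[EDB] = -2/5:-28/15 = 3/14

[GFB]:[EDB] = 3/14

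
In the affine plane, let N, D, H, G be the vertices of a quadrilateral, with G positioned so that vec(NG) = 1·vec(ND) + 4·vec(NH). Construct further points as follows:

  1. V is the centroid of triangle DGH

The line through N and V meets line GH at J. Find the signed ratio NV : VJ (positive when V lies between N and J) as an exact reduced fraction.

NV:VJ = -1/4

Assign N = (0, 0), D = (1, 0), H = (0, 1), G = (1, 4) — the answer is frame-independent, so this choice is without loss of generality.
1. V is the centroid of triangle DGH ⇒ V = (2/3, 5/3)
line NV meets GH at J = (-2, -5)
V = N + t·(J−N) with t = -1/3, so NV:VJ = -1/3:4/3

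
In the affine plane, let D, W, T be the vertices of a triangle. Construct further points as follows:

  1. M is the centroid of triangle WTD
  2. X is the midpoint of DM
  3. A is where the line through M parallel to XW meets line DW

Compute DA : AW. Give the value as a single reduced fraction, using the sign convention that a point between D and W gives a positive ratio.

DA:AW = -2

Assign D = (0, 0), W = (1, 0), T = (0, 1) — the answer is frame-independent, so this choice is without loss of generality.
1. M is the centroid of triangle WTD ⇒ M = (1/3, 1/3)
2. X is the midpoint of DM ⇒ X = (1/6, 1/6)
3. A is where the line through M parallel to XW meets line DW ⇒ A = (2, 0)
A = D + t·(W−D) with t = 2, so DA:AW = t:(1−t) = 2:-1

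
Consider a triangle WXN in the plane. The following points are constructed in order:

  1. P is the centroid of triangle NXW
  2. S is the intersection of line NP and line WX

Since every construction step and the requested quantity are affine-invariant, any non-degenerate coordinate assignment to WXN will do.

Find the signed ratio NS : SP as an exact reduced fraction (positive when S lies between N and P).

Assign W = (0, 0), X = (1, 0), N = (0, 1) — the answer is frame-independent, so this choice is without loss of generality.
1. P is the centroid of triangle NXW ⇒ P = (1/3, 1/3)
2. S is the intersection of line NP and line WX ⇒ S = (1/2, 0)
S = N + t·(P−N) with t = 3/2, so NS:SP = t:(1−t) = 3/2:-1/2

NS:SP = -3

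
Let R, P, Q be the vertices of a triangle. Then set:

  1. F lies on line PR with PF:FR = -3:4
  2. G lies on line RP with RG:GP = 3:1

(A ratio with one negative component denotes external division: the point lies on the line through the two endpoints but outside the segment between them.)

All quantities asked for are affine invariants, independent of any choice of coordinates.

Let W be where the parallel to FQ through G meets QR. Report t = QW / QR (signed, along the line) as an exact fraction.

Choose coordinates R = (0, 0), P = (1, 0), Q = (0, 1).
1. F lies on line PR with PF:FR = -3:4 ⇒ F = (4, 0)
2. G lies on line RP with RG:GP = 3:1 ⇒ G = (3/4, 0)
through G parallel to FQ: direction (-4, 1); meets QR at W = (0, 3/16)
W = Q + t·(R−Q) with t = 13/16

t = 13/16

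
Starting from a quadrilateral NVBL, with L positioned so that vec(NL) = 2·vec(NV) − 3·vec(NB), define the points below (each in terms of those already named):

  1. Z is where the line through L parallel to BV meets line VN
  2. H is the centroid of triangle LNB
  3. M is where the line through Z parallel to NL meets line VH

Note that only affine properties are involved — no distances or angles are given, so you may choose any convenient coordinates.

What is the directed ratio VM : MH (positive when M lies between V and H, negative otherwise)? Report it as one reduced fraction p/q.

VM:MH = -18/11

Choose coordinates N = (0, 0), V = (1, 0), B = (0, 1), L = (2, -3).
1. Z is where the line through L parallel to BV meets line VN ⇒ Z = (-1, 0)
2. H is the centroid of triangle LNB ⇒ H = (2/3, -2/3)
3. M is where the line through Z parallel to NL meets line VH ⇒ M = (1/7, -12/7)
M = V + t·(H−V) with t = 18/7, so VM:MH = t:(1−t) = 18/7:-11/7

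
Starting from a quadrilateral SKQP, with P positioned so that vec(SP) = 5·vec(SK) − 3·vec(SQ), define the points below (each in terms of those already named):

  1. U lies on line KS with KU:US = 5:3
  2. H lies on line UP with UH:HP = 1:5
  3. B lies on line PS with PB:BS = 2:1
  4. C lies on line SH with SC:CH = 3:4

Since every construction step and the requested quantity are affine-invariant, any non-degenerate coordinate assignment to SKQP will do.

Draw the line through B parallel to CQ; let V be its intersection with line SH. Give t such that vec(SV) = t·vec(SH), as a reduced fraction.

t = 103/77

Set S = (0, 0), K = (1, 0), Q = (0, 1), P = (5, -3); any affine frame gives the same invariant.
1. U lies on line KS with KU:US = 5:3 ⇒ U = (3/8, 0)
2. H lies on line UP with UH:HP = 1:5 ⇒ H = (55/48, -1/2)
3. B lies on line PS with PB:BS = 2:1 ⇒ B = (5/3, -1)
4. C lies on line SH with SC:CH = 3:4 ⇒ C = (55/112, -3/14)
through B parallel to CQ: direction (-55/112, 17/14); meets SH at V = (515/336, -103/154)
V = S + t·(H−S) with t = 103/77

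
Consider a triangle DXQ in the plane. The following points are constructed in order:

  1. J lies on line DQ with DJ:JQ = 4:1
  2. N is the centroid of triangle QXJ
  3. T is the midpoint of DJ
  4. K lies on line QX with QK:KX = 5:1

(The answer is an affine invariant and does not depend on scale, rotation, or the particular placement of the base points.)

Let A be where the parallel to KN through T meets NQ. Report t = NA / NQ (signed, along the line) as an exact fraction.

t = -22/5

Choose coordinates D = (0, 0), X = (1, 0), Q = (0, 1).
1. J lies on line DQ with DJ:JQ = 4:1 ⇒ J = (0, 4/5)
2. N is the centroid of triangle QXJ ⇒ N = (1/3, 3/5)
3. T is the midpoint of DJ ⇒ T = (0, 2/5)
4. K lies on line QX with QK:KX = 5:1 ⇒ K = (5/6, 1/6)
through T parallel to KN: direction (-1/2, 13/30); meets NQ at A = (9/5, -29/25)
A = N + t·(Q−N) with t = -22/5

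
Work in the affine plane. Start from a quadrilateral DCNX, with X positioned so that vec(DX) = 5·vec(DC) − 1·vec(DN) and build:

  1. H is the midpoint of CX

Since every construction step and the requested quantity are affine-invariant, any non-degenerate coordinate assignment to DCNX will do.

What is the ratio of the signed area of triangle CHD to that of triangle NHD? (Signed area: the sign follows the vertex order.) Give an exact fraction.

Set D = (0, 0), C = (1, 0), N = (0, 1), X = (5, -1); any affine frame gives the same invariant.
1. H is the midpoint of CX ⇒ H = (3, -1/2)
2·[CHD] = -1/2, 2·[NHD] = -3
[CHD]:[NHD] = -1/2:-3 = 1/6

[CHD]:[NHD] = 1/6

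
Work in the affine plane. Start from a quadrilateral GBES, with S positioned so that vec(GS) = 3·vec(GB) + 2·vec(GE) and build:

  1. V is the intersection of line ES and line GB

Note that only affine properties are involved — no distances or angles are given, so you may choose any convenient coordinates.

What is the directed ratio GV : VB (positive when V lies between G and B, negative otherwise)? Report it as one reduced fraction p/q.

GV:VB = -3/4

Assign G = (0, 0), B = (1, 0), E = (0, 1), S = (3, 2) — the answer is frame-independent, so this choice is without loss of generality.
1. V is the intersection of line ES and line GB ⇒ V = (-3, 0)
V = G + t·(B−G) with t = -3, so GV:VB = t:(1−t) = -3:4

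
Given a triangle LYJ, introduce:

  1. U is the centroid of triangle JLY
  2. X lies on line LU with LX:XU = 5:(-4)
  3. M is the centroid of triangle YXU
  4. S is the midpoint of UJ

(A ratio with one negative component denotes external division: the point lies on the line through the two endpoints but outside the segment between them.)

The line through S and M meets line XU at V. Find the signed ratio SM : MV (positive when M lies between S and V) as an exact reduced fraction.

Set L = (0, 0), Y = (1, 0), J = (0, 1); any affine frame gives the same invariant.
1. U is the centroid of triangle JLY ⇒ U = (1/3, 1/3)
2. X lies on line LU with LX:XU = 5:(-4) ⇒ X = (5/3, 5/3)
3. M is the centroid of triangle YXU ⇒ M = (1, 2/3)
4. S is the midpoint of UJ ⇒ S = (1/6, 2/3)
line SM meets XU at V = (2/3, 2/3)
M = S + t·(V−S) with t = 5/3, so SM:MV = 5/3:-2/3

SM:MV = -5/2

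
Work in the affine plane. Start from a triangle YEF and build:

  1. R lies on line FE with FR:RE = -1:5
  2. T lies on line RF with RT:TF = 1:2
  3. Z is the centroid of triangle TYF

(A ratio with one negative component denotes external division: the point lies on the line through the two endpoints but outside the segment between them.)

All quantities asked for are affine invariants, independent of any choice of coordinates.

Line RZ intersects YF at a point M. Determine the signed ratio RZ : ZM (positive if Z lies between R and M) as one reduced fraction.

RZ:ZM = 7/2

Work in coordinates with Y = (0, 0), E = (1, 0), F = (0, 1).
1. R lies on line FE with FR:RE = -1:5 ⇒ R = (-1/4, 5/4)
2. T lies on line RF with RT:TF = 1:2 ⇒ T = (-1/6, 7/6)
3. Z is the centroid of triangle TYF ⇒ Z = (-1/18, 13/18)
line RZ meets YF at M = (0, 4/7)
Z = R + t·(M−R) with t = 7/9, so RZ:ZM = 7/9:2/9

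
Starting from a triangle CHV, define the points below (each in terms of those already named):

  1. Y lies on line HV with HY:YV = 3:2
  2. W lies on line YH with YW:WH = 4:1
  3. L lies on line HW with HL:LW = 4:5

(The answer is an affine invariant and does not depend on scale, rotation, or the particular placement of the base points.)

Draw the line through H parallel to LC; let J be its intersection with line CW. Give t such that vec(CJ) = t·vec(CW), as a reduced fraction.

Work in coordinates with C = (0, 0), H = (1, 0), V = (0, 1).
1. Y lies on line HV with HY:YV = 3:2 ⇒ Y = (2/5, 3/5)
2. W lies on line YH with YW:WH = 4:1 ⇒ W = (22/25, 3/25)
3. L lies on line HW with HL:LW = 4:5 ⇒ L = (71/75, 4/75)
through H parallel to LC: direction (-71/75, -4/75); meets CW at J = (-88/125, -12/125)
J = C + t·(W−C) with t = -4/5

t = -4/5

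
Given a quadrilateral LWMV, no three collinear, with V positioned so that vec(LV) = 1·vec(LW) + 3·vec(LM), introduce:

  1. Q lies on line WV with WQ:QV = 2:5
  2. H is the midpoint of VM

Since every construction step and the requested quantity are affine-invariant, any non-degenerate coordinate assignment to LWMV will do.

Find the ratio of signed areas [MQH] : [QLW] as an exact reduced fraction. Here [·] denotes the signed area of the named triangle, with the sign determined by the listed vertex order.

Set L = (0, 0), W = (1, 0), M = (0, 1), V = (1, 3); any affine frame gives the same invariant.
1. Q lies on line WV with WQ:QV = 2:5 ⇒ Q = (1, 6/7)
2. H is the midpoint of VM ⇒ H = (1/2, 2)
2·[MQH] = 15/14, 2·[QLW] = 6/7
[MQH]:[QLW] = 15/14:6/7 = 5/4

[MQH]:[QLW] = 5/4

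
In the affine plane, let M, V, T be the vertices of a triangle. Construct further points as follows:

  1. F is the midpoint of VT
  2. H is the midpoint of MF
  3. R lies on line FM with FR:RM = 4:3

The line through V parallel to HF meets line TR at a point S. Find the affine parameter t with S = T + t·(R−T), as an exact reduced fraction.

Assign M = (0, 0), V = (1, 0), T = (0, 1) — the answer is frame-independent, so this choice is without loss of generality.
1. F is the midpoint of VT ⇒ F = (1/2, 1/2)
2. H is the midpoint of MF ⇒ H = (1/4, 1/4)
3. R lies on line FM with FR:RM = 4:3 ⇒ R = (3/14, 3/14)
through V parallel to HF: direction (1/4, 1/4); meets TR at S = (3/7, -4/7)
S = T + t·(R−T) with t = 2

t = 2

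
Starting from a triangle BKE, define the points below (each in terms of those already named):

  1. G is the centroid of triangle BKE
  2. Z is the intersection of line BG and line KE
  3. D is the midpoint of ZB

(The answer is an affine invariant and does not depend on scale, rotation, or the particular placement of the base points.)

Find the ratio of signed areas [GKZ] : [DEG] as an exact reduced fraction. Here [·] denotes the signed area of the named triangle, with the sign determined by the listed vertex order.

Choose coordinates B = (0, 0), K = (1, 0), E = (0, 1).
1. G is the centroid of triangle BKE ⇒ G = (1/3, 1/3)
2. Z is the intersection of line BG and line KE ⇒ Z = (1/2, 1/2)
3. D is the midpoint of ZB ⇒ D = (1/4, 1/4)
2·[GKZ] = 1/6, 2·[DEG] = -1/12
[GKZ]:[DEG] = 1/6:-1/12 = -2

[GKZ]:[DEG] = -2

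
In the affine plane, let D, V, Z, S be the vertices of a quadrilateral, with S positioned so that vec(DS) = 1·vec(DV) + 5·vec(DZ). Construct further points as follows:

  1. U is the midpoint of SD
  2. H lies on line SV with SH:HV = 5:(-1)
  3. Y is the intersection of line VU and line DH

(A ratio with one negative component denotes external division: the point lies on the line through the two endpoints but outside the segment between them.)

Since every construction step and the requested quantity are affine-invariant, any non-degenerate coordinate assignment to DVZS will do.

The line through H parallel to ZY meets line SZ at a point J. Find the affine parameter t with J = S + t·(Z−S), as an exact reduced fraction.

t = 25/24

Set D = (0, 0), V = (1, 0), Z = (0, 1), S = (1, 5); any affine frame gives the same invariant.
1. U is the midpoint of SD ⇒ U = (1/2, 5/2)
2. H lies on line SV with SH:HV = 5:(-1) ⇒ H = (1, -5/4)
3. Y is the intersection of line VU and line DH ⇒ Y = (4/3, -5/3)
through H parallel to ZY: direction (4/3, -8/3); meets SZ at J = (-1/24, 5/6)
J = S + t·(Z−S) with t = 25/24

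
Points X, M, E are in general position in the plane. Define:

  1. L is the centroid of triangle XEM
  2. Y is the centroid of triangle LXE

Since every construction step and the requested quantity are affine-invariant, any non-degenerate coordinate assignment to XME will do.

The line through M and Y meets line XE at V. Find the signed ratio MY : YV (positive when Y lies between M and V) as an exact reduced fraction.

Choose coordinates X = (0, 0), M = (1, 0), E = (0, 1).
1. L is the centroid of triangle XEM ⇒ L = (1/3, 1/3)
2. Y is the centroid of triangle LXE ⇒ Y = (1/9, 4/9)
line MY meets XE at V = (0, 1/2)
Y = M + t·(V−M) with t = 8/9, so MY:YV = 8/9:1/9

MY:YV = 8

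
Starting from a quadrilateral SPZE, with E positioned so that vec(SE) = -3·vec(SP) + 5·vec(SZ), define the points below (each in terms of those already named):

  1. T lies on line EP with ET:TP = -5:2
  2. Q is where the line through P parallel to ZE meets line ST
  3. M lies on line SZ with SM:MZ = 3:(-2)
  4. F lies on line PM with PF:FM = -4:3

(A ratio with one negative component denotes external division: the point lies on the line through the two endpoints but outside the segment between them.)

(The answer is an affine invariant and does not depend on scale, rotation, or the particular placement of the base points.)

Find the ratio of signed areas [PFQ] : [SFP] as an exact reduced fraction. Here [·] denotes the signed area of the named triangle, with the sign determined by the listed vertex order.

Work in coordinates with S = (0, 0), P = (1, 0), Z = (0, 1), E = (-3, 5).
1. T lies on line EP with ET:TP = -5:2 ⇒ T = (11/3, -10/3)
2. Q is where the line through P parallel to ZE meets line ST ⇒ Q = (22/7, -20/7)
3. M lies on line SZ with SM:MZ = 3:(-2) ⇒ M = (0, 3)
4. F lies on line PM with PF:FM = -4:3 ⇒ F = (-3, 12)
2·[PFQ] = -100/7, 2·[SFP] = -12
[PFQ]:[SFP] = -100/7:-12 = 25/21

[PFQ]:[SFP] = 25/21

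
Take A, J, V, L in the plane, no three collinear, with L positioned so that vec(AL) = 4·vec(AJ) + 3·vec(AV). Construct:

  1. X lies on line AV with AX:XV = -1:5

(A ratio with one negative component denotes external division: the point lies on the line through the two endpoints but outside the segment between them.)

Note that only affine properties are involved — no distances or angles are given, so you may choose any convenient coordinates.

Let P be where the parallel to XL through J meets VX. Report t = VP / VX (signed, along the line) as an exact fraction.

t = 29/20

Set A = (0, 0), J = (1, 0), V = (0, 1), L = (4, 3); any affine frame gives the same invariant.
1. X lies on line AV with AX:XV = -1:5 ⇒ X = (0, -1/4)
through J parallel to XL: direction (4, 13/4); meets VX at P = (0, -13/16)
P = V + t·(X−V) with t = 29/20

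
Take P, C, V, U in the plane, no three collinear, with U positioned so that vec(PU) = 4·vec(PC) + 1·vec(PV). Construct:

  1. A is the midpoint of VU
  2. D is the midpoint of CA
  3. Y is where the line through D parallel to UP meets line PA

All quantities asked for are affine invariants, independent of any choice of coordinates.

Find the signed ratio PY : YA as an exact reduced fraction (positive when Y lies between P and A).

Work in coordinates with P = (0, 0), C = (1, 0), V = (0, 1), U = (4, 1).
1. A is the midpoint of VU ⇒ A = (2, 1)
2. D is the midpoint of CA ⇒ D = (3/2, 1/2)
3. Y is where the line through D parallel to UP meets line PA ⇒ Y = (1/2, 1/4)
Y = P + t·(A−P) with t = 1/4, so PY:YA = t:(1−t) = 1/4:3/4

PY:YA = 1/3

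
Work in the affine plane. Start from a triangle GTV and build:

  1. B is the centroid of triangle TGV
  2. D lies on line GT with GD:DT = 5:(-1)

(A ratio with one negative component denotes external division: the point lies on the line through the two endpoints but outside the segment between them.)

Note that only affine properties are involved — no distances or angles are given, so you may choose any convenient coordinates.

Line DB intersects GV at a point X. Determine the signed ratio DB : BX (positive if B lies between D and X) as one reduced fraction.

DB:BX = 11/4

Work in coordinates with G = (0, 0), T = (1, 0), V = (0, 1).
1. B is the centroid of triangle TGV ⇒ B = (1/3, 1/3)
2. D lies on line GT with GD:DT = 5:(-1) ⇒ D = (5/4, 0)
line DB meets GV at X = (0, 5/11)
B = D + t·(X−D) with t = 11/15, so DB:BX = 11/15:4/15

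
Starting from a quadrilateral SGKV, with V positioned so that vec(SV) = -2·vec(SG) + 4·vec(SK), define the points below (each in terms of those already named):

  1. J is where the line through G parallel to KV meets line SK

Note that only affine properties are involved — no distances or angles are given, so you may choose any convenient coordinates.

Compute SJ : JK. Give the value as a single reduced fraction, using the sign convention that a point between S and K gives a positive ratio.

Work in coordinates with S = (0, 0), G = (1, 0), K = (0, 1), V = (-2, 4).
1. J is where the line through G parallel to KV meets line SK ⇒ J = (0, 3/2)
J = S + t·(K−S) with t = 3/2, so SJ:JK = t:(1−t) = 3/2:-1/2

SJ:JK = -3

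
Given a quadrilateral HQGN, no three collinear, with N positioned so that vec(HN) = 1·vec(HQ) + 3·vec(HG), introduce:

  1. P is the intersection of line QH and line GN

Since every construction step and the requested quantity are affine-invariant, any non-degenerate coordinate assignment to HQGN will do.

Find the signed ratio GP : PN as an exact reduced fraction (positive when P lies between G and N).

Assign H = (0, 0), Q = (1, 0), G = (0, 1), N = (1, 3) — the answer is frame-independent, so this choice is without loss of generality.
1. P is the intersection of line QH and line GN ⇒ P = (-1/2, 0)
P = G + t·(N−G) with t = -1/2, so GP:PN = t:(1−t) = -1/2:3/2

GP:PN = -1/3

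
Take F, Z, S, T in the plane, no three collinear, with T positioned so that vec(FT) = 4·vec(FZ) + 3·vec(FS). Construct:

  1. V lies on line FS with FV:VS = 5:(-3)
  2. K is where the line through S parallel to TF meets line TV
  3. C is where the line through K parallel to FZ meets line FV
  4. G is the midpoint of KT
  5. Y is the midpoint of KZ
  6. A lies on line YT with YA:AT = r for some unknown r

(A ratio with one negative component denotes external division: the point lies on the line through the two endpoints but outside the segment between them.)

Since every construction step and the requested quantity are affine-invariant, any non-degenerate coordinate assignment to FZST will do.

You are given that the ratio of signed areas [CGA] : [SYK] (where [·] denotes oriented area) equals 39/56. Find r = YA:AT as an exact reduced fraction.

r = -5

Work in coordinates with F = (0, 0), Z = (1, 0), S = (0, 1), T = (4, 3).
1. V lies on line FS with FV:VS = 5:(-3) ⇒ V = (0, 5/2)
2. K is where the line through S parallel to TF meets line TV ⇒ K = (12/5, 14/5)
3. C is where the line through K parallel to FZ meets line FV ⇒ C = (0, 14/5)
4. G is the midpoint of KT ⇒ G = (16/5, 29/10)
5. Y is the midpoint of KZ ⇒ Y = (17/10, 7/5)
6. With YA:AT = r, write λ = r/(r+1) so A = Y + λ·(T−Y); A is affine-linear in λ
Every point depending on A is an affine combination of A and λ-independent points, so each such coordinate is linear in λ; the λ² term in each signed area is a multiple of (T−Y)×(T−Y) = 0, so 2·[CGA] and 2·[SYK] are each linear in λ. Evaluating at λ=0 and λ=1:
  2·[CGA] = 489/100·λ − 93/20,   2·[SYK] = 21/10
So [CGA]:[SYK] = (489/100·λ − 93/20) / (21/10). Setting this equal to 39/56:
  489/100·λ − 93/20 = 39/56·(21/10)  ⇒  λ = 5/4
Then r = λ/(1−λ) = (5/4)/(-1/4) = -5. Check: with r = -5, A = (183/40, 17/5) and [CGA]:[SYK] = 39/56 as required.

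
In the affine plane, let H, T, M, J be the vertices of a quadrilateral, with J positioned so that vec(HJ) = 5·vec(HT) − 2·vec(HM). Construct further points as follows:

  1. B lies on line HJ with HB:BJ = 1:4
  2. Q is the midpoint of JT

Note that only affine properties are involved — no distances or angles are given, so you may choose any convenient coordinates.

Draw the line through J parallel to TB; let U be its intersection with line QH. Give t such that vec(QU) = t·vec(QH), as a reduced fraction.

t = -2/3

Assign H = (0, 0), T = (1, 0), M = (0, 1), J = (5, -2) — the answer is frame-independent, so this choice is without loss of generality.
1. B lies on line HJ with HB:BJ = 1:4 ⇒ B = (1, -2/5)
2. Q is the midpoint of JT ⇒ Q = (3, -1)
through J parallel to TB: direction (0, -2/5); meets QH at U = (5, -5/3)
U = Q + t·(H−Q) with t = -2/3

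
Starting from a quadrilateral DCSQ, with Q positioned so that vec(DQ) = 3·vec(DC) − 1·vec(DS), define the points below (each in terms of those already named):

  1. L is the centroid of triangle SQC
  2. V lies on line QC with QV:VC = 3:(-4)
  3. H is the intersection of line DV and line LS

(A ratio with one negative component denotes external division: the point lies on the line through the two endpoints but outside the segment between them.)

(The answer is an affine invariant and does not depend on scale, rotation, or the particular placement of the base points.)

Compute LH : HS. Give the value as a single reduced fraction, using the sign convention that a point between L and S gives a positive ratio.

LH:HS = -16/27

Work in coordinates with D = (0, 0), C = (1, 0), S = (0, 1), Q = (3, -1).
1. L is the centroid of triangle SQC ⇒ L = (4/3, 0)
2. V lies on line QC with QV:VC = 3:(-4) ⇒ V = (9, -4)
3. H is the intersection of line DV and line LS ⇒ H = (36/11, -16/11)
H = L + t·(S−L) with t = -16/11, so LH:HS = t:(1−t) = -16/11:27/11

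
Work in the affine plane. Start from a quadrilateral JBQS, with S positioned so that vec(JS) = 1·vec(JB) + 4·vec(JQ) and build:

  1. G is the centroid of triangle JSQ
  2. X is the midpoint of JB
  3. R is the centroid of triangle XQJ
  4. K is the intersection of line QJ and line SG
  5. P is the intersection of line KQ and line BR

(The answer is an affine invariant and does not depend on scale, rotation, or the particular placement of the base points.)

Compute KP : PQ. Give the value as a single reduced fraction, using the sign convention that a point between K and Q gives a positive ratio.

Choose coordinates J = (0, 0), B = (1, 0), Q = (0, 1), S = (1, 4).
1. G is the centroid of triangle JSQ ⇒ G = (1/3, 5/3)
2. X is the midpoint of JB ⇒ X = (1/2, 0)
3. R is the centroid of triangle XQJ ⇒ R = (1/6, 1/3)
4. K is the intersection of line QJ and line SG ⇒ K = (0, 1/2)
5. P is the intersection of line KQ and line BR ⇒ P = (0, 2/5)
P = K + t·(Q−K) with t = -1/5, so KP:PQ = t:(1−t) = -1/5:6/5

KP:PQ = -1/6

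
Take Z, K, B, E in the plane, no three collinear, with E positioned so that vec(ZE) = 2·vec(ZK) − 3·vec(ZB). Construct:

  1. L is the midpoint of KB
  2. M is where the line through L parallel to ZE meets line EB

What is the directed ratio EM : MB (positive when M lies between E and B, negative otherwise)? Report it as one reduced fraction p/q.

Choose coordinates Z = (0, 0), K = (1, 0), B = (0, 1), E = (2, -3).
1. L is the midpoint of KB ⇒ L = (1/2, 1/2)
2. M is where the line through L parallel to ZE meets line EB ⇒ M = (-1/2, 2)
M = E + t·(B−E) with t = 5/4, so EM:MB = t:(1−t) = 5/4:-1/4

EM:MB = -5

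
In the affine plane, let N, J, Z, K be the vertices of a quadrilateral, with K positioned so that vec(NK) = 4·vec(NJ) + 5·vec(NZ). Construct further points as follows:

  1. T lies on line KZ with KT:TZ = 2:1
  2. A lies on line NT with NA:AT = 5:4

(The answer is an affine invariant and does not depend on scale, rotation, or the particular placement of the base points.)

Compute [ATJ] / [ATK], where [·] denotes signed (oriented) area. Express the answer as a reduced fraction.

Choose coordinates N = (0, 0), J = (1, 0), Z = (0, 1), K = (4, 5).
1. T lies on line KZ with KT:TZ = 2:1 ⇒ T = (4/3, 7/3)
2. A lies on line NT with NA:AT = 5:4 ⇒ A = (20/27, 35/27)
2·[ATJ] = -28/27, 2·[ATK] = -32/27
[ATJ]:[ATK] = -28/27:-32/27 = 7/8

[ATJ]:[ATK] = 7/8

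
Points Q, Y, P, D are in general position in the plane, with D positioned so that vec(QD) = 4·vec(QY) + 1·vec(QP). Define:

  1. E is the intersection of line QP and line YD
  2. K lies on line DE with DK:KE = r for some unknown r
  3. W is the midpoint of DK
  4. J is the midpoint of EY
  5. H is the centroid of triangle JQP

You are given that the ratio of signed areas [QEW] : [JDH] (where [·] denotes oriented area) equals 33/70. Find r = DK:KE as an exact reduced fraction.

r = 5/3

Set Q = (0, 0), Y = (1, 0), P = (0, 1), D = (4, 1); any affine frame gives the same invariant.
1. E is the intersection of line QP and line YD ⇒ E = (0, -1/3)
2. With DK:KE = r, write λ = r/(r+1) so K = D + λ·(E−D); K is affine-linear in λ
3. W is the midpoint of DK ⇒ W is an affine combination of earlier points and hence also affine-linear in λ
4. J is the midpoint of EY ⇒ J = (1/2, -1/6)
5. H is the centroid of triangle JQP ⇒ H = (1/6, 5/18)
Every point depending on K is an affine combination of K and λ-independent points, so each such coordinate is linear in λ; the λ² term in each signed area is a multiple of (E−D)×(E−D) = 0, so 2·[QEW] and 2·[JDH] are each linear in λ. Evaluating at λ=0 and λ=1:
  2·[QEW] = -2/3·λ + 4/3,   2·[JDH] = 35/18
So [QEW]:[JDH] = (-2/3·λ + 4/3) / (35/18). Setting this equal to 33/70:
  -2/3·λ + 4/3 = 33/70·(35/18)  ⇒  λ = 5/8
Then r = λ/(1−λ) = (5/8)/(3/8) = 5/3. Check: with r = 5/3, K = (3/2, 1/6) and [QEW]:[JDH] = 33/70 as required.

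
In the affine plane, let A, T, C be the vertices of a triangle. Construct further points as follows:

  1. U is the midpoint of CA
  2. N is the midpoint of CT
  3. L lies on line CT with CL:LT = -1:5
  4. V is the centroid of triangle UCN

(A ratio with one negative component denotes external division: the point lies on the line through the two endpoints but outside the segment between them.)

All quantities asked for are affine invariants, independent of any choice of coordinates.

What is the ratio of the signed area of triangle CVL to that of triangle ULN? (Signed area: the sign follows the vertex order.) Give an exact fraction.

Work in coordinates with A = (0, 0), T = (1, 0), C = (0, 1).
1. U is the midpoint of CA ⇒ U = (0, 1/2)
2. N is the midpoint of CT ⇒ N = (1/2, 1/2)
3. L lies on line CT with CL:LT = -1:5 ⇒ L = (-1/4, 5/4)
4. V is the centroid of triangle UCN ⇒ V = (1/6, 2/3)
2·[CVL] = -1/24, 2·[ULN] = -3/8
[CVL]:[ULN] = -1/24:-3/8 = 1/9

[CVL]:[ULN] = 1/9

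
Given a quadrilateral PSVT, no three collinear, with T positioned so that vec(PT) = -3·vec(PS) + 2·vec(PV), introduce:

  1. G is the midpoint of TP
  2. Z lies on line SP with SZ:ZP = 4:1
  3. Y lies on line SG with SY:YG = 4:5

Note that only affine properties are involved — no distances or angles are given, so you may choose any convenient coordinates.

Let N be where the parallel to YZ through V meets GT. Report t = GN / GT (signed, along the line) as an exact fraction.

Assign P = (0, 0), S = (1, 0), V = (0, 1), T = (-3, 2) — the answer is frame-independent, so this choice is without loss of generality.
1. G is the midpoint of TP ⇒ G = (-3/2, 1)
2. Z lies on line SP with SZ:ZP = 4:1 ⇒ Z = (1/5, 0)
3. Y lies on line SG with SY:YG = 4:5 ⇒ Y = (-1/9, 4/9)
through V parallel to YZ: direction (14/45, -4/9); meets GT at N = (21/16, -7/8)
N = G + t·(T−G) with t = -15/8

t = -15/8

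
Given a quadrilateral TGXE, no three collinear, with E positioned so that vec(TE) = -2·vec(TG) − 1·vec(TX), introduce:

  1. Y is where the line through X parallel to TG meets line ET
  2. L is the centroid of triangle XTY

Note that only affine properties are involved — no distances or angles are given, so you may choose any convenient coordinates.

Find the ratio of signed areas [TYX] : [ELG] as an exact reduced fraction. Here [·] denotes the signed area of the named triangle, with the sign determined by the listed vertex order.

[TYX]:[ELG] = -6/7

Work in coordinates with T = (0, 0), G = (1, 0), X = (0, 1), E = (-2, -1).
1. Y is where the line through X parallel to TG meets line ET ⇒ Y = (2, 1)
2. L is the centroid of triangle XTY ⇒ L = (2/3, 2/3)
2·[TYX] = 2, 2·[ELG] = -7/3
[TYX]:[ELG] = 2:-7/3 = -6/7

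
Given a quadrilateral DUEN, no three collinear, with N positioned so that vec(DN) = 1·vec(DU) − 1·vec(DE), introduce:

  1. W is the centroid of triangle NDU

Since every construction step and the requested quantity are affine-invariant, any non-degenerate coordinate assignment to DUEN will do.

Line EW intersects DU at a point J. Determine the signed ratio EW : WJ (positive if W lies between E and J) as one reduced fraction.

EW:WJ = -4

Assign D = (0, 0), U = (1, 0), E = (0, 1), N = (1, -1) — the answer is frame-independent, so this choice is without loss of generality.
1. W is the centroid of triangle NDU ⇒ W = (2/3, -1/3)
line EW meets DU at J = (1/2, 0)
W = E + t·(J−E) with t = 4/3, so EW:WJ = 4/3:-1/3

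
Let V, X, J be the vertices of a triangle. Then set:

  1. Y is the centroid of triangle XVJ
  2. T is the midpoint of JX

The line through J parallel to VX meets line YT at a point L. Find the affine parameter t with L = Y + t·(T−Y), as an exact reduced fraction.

t = 4

Set V = (0, 0), X = (1, 0), J = (0, 1); any affine frame gives the same invariant.
1. Y is the centroid of triangle XVJ ⇒ Y = (1/3, 1/3)
2. T is the midpoint of JX ⇒ T = (1/2, 1/2)
through J parallel to VX: direction (1, 0); meets YT at L = (1, 1)
L = Y + t·(T−Y) with t = 4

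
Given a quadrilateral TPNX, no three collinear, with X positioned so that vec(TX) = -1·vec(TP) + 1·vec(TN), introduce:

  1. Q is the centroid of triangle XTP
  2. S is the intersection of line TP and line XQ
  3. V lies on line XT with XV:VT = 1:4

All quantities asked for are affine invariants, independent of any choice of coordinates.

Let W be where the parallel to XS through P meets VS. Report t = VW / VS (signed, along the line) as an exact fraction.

Work in coordinates with T = (0, 0), P = (1, 0), N = (0, 1), X = (-1, 1).
1. Q is the centroid of triangle XTP ⇒ Q = (0, 1/3)
2. S is the intersection of line TP and line XQ ⇒ S = (1/2, 0)
3. V lies on line XT with XV:VT = 1:4 ⇒ V = (-4/5, 4/5)
through P parallel to XS: direction (3/2, -1); meets VS at W = (7, -4)
W = V + t·(S−V) with t = 6

t = 6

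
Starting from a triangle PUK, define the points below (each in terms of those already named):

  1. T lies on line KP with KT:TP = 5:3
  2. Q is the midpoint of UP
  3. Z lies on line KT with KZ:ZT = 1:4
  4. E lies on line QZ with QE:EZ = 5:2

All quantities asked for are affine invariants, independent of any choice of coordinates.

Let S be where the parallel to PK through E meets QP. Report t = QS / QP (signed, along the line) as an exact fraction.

t = 5/7

Choose coordinates P = (0, 0), U = (1, 0), K = (0, 1).
1. T lies on line KP with KT:TP = 5:3 ⇒ T = (0, 3/8)
2. Q is the midpoint of UP ⇒ Q = (1/2, 0)
3. Z lies on line KT with KZ:ZT = 1:4 ⇒ Z = (0, 7/8)
4. E lies on line QZ with QE:EZ = 5:2 ⇒ E = (1/7, 5/8)
through E parallel to PK: direction (0, 1); meets QP at S = (1/7, 0)
S = Q + t·(P−Q) with t = 5/7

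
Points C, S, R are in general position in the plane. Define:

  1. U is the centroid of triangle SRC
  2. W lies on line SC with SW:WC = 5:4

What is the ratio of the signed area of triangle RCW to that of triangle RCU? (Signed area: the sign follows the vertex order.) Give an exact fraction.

[RCW]:[RCU] = 4/3

Choose coordinates C = (0, 0), S = (1, 0), R = (0, 1).
1. U is the centroid of triangle SRC ⇒ U = (1/3, 1/3)
2. W lies on line SC with SW:WC = 5:4 ⇒ W = (4/9, 0)
2·[RCW] = 4/9, 2·[RCU] = 1/3
[RCW]:[RCU] = 4/9:1/3 = 4/3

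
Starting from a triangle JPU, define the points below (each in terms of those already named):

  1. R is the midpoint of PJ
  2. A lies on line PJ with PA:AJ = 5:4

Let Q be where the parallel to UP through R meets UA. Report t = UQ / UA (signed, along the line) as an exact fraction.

Work in coordinates with J = (0, 0), P = (1, 0), U = (0, 1).
1. R is the midpoint of PJ ⇒ R = (1/2, 0)
2. A lies on line PJ with PA:AJ = 5:4 ⇒ A = (4/9, 0)
through R parallel to UP: direction (1, -1); meets UA at Q = (2/5, 1/10)
Q = U + t·(A−U) with t = 9/10

t = 9/10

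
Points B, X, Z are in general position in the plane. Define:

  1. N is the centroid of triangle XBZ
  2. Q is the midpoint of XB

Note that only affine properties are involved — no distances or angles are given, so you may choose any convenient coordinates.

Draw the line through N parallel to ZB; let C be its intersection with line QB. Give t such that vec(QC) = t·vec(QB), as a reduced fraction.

t = 1/3

Assign B = (0, 0), X = (1, 0), Z = (0, 1) — the answer is frame-independent, so this choice is without loss of generality.
1. N is the centroid of triangle XBZ ⇒ N = (1/3, 1/3)
2. Q is the midpoint of XB ⇒ Q = (1/2, 0)
through N parallel to ZB: direction (0, -1); meets QB at C = (1/3, 0)
C = Q + t·(B−Q) with t = 1/3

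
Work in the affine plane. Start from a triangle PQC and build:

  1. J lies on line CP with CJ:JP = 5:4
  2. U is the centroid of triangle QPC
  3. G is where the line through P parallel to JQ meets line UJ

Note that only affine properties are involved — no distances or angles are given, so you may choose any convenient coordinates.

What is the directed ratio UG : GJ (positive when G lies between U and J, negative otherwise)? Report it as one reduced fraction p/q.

UG:GJ = -13/12

Assign P = (0, 0), Q = (1, 0), C = (0, 1) — the answer is frame-independent, so this choice is without loss of generality.
1. J lies on line CP with CJ:JP = 5:4 ⇒ J = (0, 4/9)
2. U is the centroid of triangle QPC ⇒ U = (1/3, 1/3)
3. G is where the line through P parallel to JQ meets line UJ ⇒ G = (-4, 16/9)
G = U + t·(J−U) with t = 13, so UG:GJ = t:(1−t) = 13:-12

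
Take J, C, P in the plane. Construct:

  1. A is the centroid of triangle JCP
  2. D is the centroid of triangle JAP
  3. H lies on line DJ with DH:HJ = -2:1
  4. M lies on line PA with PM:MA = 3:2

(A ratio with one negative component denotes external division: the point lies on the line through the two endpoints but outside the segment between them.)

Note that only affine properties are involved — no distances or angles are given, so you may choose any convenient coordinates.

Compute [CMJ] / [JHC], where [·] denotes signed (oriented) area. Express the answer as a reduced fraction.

Choose coordinates J = (0, 0), C = (1, 0), P = (0, 1).
1. A is the centroid of triangle JCP ⇒ A = (1/3, 1/3)
2. D is the centroid of triangle JAP ⇒ D = (1/9, 4/9)
3. H lies on line DJ with DH:HJ = -2:1 ⇒ H = (-1/9, -4/9)
4. M lies on line PA with PM:MA = 3:2 ⇒ M = (1/5, 3/5)
2·[CMJ] = 3/5, 2·[JHC] = 4/9
[CMJ]:[JHC] = 3/5:4/9 = 27/20

[CMJ]:[JHC] = 27/20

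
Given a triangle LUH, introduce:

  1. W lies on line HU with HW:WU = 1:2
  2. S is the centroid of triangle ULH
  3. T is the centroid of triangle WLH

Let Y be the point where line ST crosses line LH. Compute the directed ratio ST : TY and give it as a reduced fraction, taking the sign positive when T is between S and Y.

ST:TY = 2

Choose coordinates L = (0, 0), U = (1, 0), H = (0, 1).
1. W lies on line HU with HW:WU = 1:2 ⇒ W = (1/3, 2/3)
2. S is the centroid of triangle ULH ⇒ S = (1/3, 1/3)
3. T is the centroid of triangle WLH ⇒ T = (1/9, 5/9)
line ST meets LH at Y = (0, 2/3)
T = S + t·(Y−S) with t = 2/3, so ST:TY = 2/3:1/3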